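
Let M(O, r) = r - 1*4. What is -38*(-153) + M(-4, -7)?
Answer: 5803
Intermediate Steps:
M(O, r) = -4 + r (M(O, r) = r - 4 = -4 + r)
-38*(-153) + M(-4, -7) = -38*(-153) + (-4 - 7) = 5814 - 11 = 5803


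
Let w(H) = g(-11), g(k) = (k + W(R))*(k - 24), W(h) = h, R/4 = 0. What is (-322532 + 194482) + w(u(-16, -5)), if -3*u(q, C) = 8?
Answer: -127665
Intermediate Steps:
R = 0 (R = 4*0 = 0)
u(q, C) = -8/3 (u(q, C) = -1/3*8 = -8/3)
g(k) = k*(-24 + k) (g(k) = (k + 0)*(k - 24) = k*(-24 + k))
w(H) = 385 (w(H) = -11*(-24 - 11) = -11*(-35) = 385)
(-322532 + 194482) + w(u(-16, -5)) = (-322532 + 194482) + 385 = -128050 + 385 = -127665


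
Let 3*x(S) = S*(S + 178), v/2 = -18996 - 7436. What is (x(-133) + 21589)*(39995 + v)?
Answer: -252155186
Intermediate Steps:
v = -52864 (v = 2*(-18996 - 7436) = 2*(-26432) = -52864)
x(S) = S*(178 + S)/3 (x(S) = (S*(S + 178))/3 = (S*(178 + S))/3 = S*(178 + S)/3)
(x(-133) + 21589)*(39995 + v) = ((1/3)*(-133)*(178 - 133) + 21589)*(39995 - 52864) = ((1/3)*(-133)*45 + 21589)*(-12869) = (-1995 + 21589)*(-12869) = 19594*(-12869) = -252155186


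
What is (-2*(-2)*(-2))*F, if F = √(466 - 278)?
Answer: -16*√47 ≈ -109.69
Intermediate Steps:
F = 2*√47 (F = √188 = 2*√47 ≈ 13.711)
(-2*(-2)*(-2))*F = (-2*(-2)*(-2))*(2*√47) = (4*(-2))*(2*√47) = -16*√47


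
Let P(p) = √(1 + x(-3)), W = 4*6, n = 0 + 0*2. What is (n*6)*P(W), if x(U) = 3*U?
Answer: 0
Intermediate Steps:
n = 0 (n = 0 + 0 = 0)
W = 24
P(p) = 2*I*√2 (P(p) = √(1 + 3*(-3)) = √(1 - 9) = √(-8) = 2*I*√2)
(n*6)*P(W) = (0*6)*(2*I*√2) = 0*(2*I*√2) = 0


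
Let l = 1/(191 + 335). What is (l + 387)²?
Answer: 41437894969/276676 ≈ 1.4977e+5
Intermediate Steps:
l = 1/526 ≈ 0.0019011
(l + 387)² = (1/526 + 387)² = (203563/526)² = 41437894969/276676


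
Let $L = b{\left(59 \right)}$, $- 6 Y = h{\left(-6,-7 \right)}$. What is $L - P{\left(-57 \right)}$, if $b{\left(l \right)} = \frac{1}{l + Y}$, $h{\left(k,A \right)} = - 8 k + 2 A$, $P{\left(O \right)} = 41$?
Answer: $- \frac{6557}{160} \approx -40.981$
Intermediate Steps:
$Y = - \frac{17}{3}$ ($Y = - \frac{\left(-8\right) \left(-6\right) + 2 \left(-7\right)}{6} = - \frac{48 - 14}{6} = \left(- \frac{1}{6}\right) 34 = - \frac{17}{3} \approx -5.6667$)
$b{\left(l \right)} = \frac{1}{- \frac{17}{3} + l}$ ($b{\left(l \right)} = \frac{1}{l - \frac{17}{3}} = \frac{1}{- \frac{17}{3} + l}$)
$L = \frac{3}{160}$ ($L = \frac{3}{-17 + 3 \cdot 59} = \frac{3}{-17 + 177} = \frac{3}{160} \approx 0.01875$)
$L - P{\left(-57 \right)} = \frac{3}{160} - 41 = - \frac{6557}{160}$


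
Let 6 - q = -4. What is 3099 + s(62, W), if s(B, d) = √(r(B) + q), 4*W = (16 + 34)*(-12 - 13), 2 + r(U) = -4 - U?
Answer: 3099 + I*√58 ≈ 3099.0 + 7.6158*I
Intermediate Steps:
q = 10 (q = 6 - 1*(-4) = 6 + 4 = 10)
r(U) = -6 - U (r(U) = -2 + (-4 - U) = -6 - U)
W = -625/2 (W = ((16 + 34)*(-12 - 13))/4 = (50*(-25))/4 = (¼)*(-1250) = -625/2 ≈ -312.50)
s(B, d) = √(4 - B) (s(B, d) = √((-6 - B) + 10) = √(4 - B))
3099 + s(62, W) = 3099 + √(4 - 1*62) = 3099 + √(4 - 62) = 3099 + √(-58) = 3099 + I*√58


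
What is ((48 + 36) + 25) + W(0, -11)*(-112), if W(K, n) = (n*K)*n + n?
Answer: 1341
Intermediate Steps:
W(K, n) = n + K*n² (W(K, n) = (K*n)*n + n = K*n² + n = n + K*n²)
((48 + 36) + 25) + W(0, -11)*(-112) = ((48 + 36) + 25) - 11*(1 + 0*(-11))*(-112) = (84 + 25) - 11*(1 + 0)*(-112) = 109 - 11*1*(-112) = 109 - 11*(-112) = 109 + 1232 = 1341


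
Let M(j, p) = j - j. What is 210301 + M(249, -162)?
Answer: 210301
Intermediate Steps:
M(j, p) = 0
210301 + M(249, -162) = 210301 + 0 = 210301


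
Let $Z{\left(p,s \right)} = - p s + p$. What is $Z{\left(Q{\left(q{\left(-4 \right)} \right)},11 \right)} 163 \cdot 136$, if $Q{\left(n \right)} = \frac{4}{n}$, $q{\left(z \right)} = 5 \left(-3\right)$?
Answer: $\frac{177344}{3} \approx 59115.0$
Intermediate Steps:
$q{\left(z \right)} = -15$
$Z{\left(p,s \right)} = p - p s$ ($Z{\left(p,s \right)} = - p s + p = p - p s$)
$Z{\left(Q{\left(q{\left(-4 \right)} \right)},11 \right)} 163 \cdot 136 = \frac{4}{-15} \left(1 - 11\right) 163 \cdot 136 = 4 \left(- \frac{1}{15}\right) \left(1 - 11\right) 163 \cdot 136 = \left(- \frac{4}{15}\right) \left(-10\right) 163 \cdot 136 = \frac{8}{3} \cdot 163 \cdot 136 = \frac{1304}{3} \cdot 136 = \frac{177344}{3}$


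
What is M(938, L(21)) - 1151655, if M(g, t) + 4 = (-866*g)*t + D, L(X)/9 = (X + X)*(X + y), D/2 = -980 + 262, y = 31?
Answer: -15967879143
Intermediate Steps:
D = -1436 (D = 2*(-980 + 262) = 2*(-718) = -1436)
L(X) = 18*X*(31 + X) (L(X) = 9*((X + X)*(X + 31)) = 9*((2*X)*(31 + X)) = 9*(2*X*(31 + X)) = 18*X*(31 + X))
M(g, t) = -1440 - 866*g*t (M(g, t) = -4 + ((-866*g)*t - 1436) = -4 + (-866*g*t - 1436) = -4 + (-1436 - 866*g*t) = -1440 - 866*g*t)
M(938, L(21)) - 1151655 = (-1440 - 866*938*18*21*(31 + 21)) - 1151655 = (-1440 - 866*938*18*21*52) - 1151655 = (-1440 - 866*938*19656) - 1151655 = (-1440 - 15966726048) - 1151655 = -15966727488 - 1151655 = -15967879143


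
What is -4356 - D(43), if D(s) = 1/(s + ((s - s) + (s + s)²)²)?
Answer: -238276941805/54700859 ≈ -4356.0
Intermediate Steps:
D(s) = 1/(s + 16*s⁴) (D(s) = 1/(s + ((s - s) + (2*s)²)²) = 1/(s + (0 + 4*s²)²) = 1/(s + (4*s²)²) = 1/(s + 16*s⁴))
-4356 - D(43) = -4356 - 1/(43 + 16*43⁴) = -4356 - 1/(43 + 16*3418801) = -4356 - 1/(43 + 54700816) = -4356 - 1/54700859 = -238276941805/54700859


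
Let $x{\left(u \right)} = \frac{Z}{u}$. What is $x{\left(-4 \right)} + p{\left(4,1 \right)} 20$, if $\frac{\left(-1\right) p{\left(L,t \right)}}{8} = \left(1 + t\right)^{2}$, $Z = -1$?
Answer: $- \frac{2559}{4} \approx -639.75$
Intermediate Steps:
$p{\left(L,t \right)} = - 8 \left(1 + t\right)^{2}$
$x{\left(u \right)} = - \frac{1}{u}$
$x{\left(-4 \right)} + p{\left(4,1 \right)} 20 = - \frac{1}{-4} + - 8 \left(1 + 1\right)^{2} \cdot 20 = \left(-1\right) \left(- \frac{1}{4}\right) + - 8 \cdot 2^{2} \cdot 20 = \frac{1}{4} + \left(-8\right) 4 \cdot 20 = \frac{1}{4} - 640 = - \frac{2559}{4}$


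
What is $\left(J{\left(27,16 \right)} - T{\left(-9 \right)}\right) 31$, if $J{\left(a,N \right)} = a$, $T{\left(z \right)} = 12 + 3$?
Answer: $372$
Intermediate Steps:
$T{\left(z \right)} = 15$
$\left(J{\left(27,16 \right)} - T{\left(-9 \right)}\right) 31 = \left(27 - 15\right) 31 = 12 \cdot 31 = 372$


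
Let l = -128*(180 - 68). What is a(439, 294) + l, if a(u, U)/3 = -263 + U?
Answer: -14243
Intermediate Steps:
a(u, U) = -789 + 3*U (a(u, U) = 3*(-263 + U) = -789 + 3*U)
l = -14336 (l = -128*112 = -14336)
a(439, 294) + l = (-789 + 3*294) - 14336 = (-789 + 882) - 14336 = 93 - 14336 = -14243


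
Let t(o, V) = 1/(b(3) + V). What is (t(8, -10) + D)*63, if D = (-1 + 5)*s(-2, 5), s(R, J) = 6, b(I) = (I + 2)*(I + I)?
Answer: 30303/20 ≈ 1515.2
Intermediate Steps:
b(I) = 2*I*(2 + I) (b(I) = (2 + I)*(2*I) = 2*I*(2 + I))
t(o, V) = 1/(30 + V) (t(o, V) = 1/(2*3*(2 + 3) + V) = 1/(2*3*5 + V) = 1/(30 + V))
D = 24 (D = (-1 + 5)*6 = 4*6 = 24)
(t(8, -10) + D)*63 = (1/(30 - 10) + 24)*63 = (1/20 + 24)*63 = (481/20)*63 = 30303/20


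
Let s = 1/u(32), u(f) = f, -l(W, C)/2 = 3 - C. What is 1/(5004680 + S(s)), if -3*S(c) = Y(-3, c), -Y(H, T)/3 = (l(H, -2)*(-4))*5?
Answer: 1/5004880 ≈ 1.9981e-7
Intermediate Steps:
l(W, C) = -6 + 2*C (l(W, C) = -2*(3 - C) = -6 + 2*C)
s = 1/32 ≈ 0.031250
Y(H, T) = -600 (Y(H, T) = -3*(-6 + 2*(-2))*(-4)*5 = -3*(-6 - 4)*(-4)*5 = -3*(-10*(-4))*5 = -120*5 = -3*200 = -600)
S(c) = 200 (S(c) = -⅓*(-600) = 200)
1/(5004680 + S(s)) = 1/(5004680 + 200) = 1/5004880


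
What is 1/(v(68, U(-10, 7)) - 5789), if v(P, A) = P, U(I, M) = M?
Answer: -1/5721 ≈ -0.00017479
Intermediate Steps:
1/(v(68, U(-10, 7)) - 5789) = 1/(68 - 5789) = 1/(-5721) = -1/5721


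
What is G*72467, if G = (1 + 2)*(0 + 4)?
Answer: 869604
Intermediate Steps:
G = 12 (G = 3*4 = 12)
G*72467 = 12*72467 = 869604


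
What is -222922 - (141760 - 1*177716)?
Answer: -186966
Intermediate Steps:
-222922 - (141760 - 1*177716) = -222922 - (141760 - 177716) = -222922 - 1*(-35956) = -222922 + 35956 = -186966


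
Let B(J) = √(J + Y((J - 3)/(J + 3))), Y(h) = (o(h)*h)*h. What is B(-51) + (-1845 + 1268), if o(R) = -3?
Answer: -577 + I*√3507/8 ≈ -577.0 + 7.4025*I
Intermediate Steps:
Y(h) = -3*h² (Y(h) = (-3*h)*h = -3*h²)
B(J) = √(J - 3*(-3 + J)²/(3 + J)²) (B(J) = √(J - 3*(J - 3)²/(J + 3)²) = √(J - 3*(-3 + J)²/(3 + J)²))
B(-51) + (-1845 + 1268) = √(-51 - 3*(-3 - 51)²/(3 - 51)²) + (-1845 + 1268) = √(-51 - 3*(-54)²/(-48)²) - 577 = √(-51 - 3*2916*1/2304) - 577 = √(-51 - 243/64) - 577 = √(-3507/64) - 577 = I*√3507/8 - 577 = -577 + I*√3507/8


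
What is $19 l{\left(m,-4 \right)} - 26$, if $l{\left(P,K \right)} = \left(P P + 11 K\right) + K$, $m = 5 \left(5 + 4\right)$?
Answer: $37537$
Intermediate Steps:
$m = 45$ ($m = 5 \cdot 9 = 45$)
$l{\left(P,K \right)} = P^{2} + 12 K$ ($l{\left(P,K \right)} = \left(P^{2} + 11 K\right) + K = P^{2} + 12 K$)
$19 l{\left(m,-4 \right)} - 26 = 19 \left(45^{2} + 12 \left(-4\right)\right) - 26 = 19 \left(2025 - 48\right) - 26 = 19 \cdot 1977 - 26 = 37563 - 26 = 37537$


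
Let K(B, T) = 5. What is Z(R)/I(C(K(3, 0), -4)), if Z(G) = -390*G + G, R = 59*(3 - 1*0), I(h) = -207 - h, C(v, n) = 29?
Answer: 1167/4 ≈ 291.75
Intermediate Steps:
R = 177 (R = 59*(3 + 0) = 59*3 = 177)
Z(G) = -389*G
Z(R)/I(C(K(3, 0), -4)) = (-389*177)/(-207 - 1*29) = -68853/(-207 - 29) = -68853/(-236) = -68853*(-1/236) = 1167/4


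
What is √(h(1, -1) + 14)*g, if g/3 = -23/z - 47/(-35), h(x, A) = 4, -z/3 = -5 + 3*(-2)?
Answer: 2238*√2/385 ≈ 8.2208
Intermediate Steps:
z = 33 (z = -3*(-5 + 3*(-2)) = -3*(-5 - 6) = -3*(-11) = 33)
g = 746/385 (g = 3*(-23/33 - 47/(-35)) = 3*(-23*1/33 - 47*(-1/35)) = 3*(-23/33 + 47/35) = 3*(746/1155) = 746/385 ≈ 1.9377)
√(h(1, -1) + 14)*g = √(4 + 14)*(746/385) = √18*(746/385) = (3*√2)*(746/385) = 2238*√2/385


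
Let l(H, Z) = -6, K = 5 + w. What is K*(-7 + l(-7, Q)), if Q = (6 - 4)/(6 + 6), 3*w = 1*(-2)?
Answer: -169/3 ≈ -56.333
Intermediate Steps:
w = -2/3 (w = (1*(-2))/3 = (1/3)*(-2) = -2/3 ≈ -0.66667)
Q = 1/6 (Q = 2/12 = 2*(1/12) = 1/6 ≈ 0.16667)
K = 13/3 (K = 5 - 2/3 = 13/3 ≈ 4.3333)
K*(-7 + l(-7, Q)) = 13*(-7 - 6)/3 = (13/3)*(-13) = -169/3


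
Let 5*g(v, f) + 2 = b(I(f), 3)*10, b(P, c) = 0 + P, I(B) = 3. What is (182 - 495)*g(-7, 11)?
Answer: -8764/5 ≈ -1752.8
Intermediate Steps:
b(P, c) = P
g(v, f) = 28/5 (g(v, f) = -2/5 + (3*10)/5 = -2/5 + (1/5)*30 = -2/5 + 6 = 28/5)
(182 - 495)*g(-7, 11) = (182 - 495)*(28/5) = -313*28/5 = -8764/5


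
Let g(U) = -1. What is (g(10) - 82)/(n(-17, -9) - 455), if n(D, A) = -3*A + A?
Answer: 83/437 ≈ 0.18993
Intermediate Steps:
n(D, A) = -2*A
(g(10) - 82)/(n(-17, -9) - 455) = (-1 - 82)/(-2*(-9) - 455) = -83/(18 - 455) = -83/(-437) = -83*(-1/437) = 83/437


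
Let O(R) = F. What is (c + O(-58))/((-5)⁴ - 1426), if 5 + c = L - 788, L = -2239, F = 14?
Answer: 1006/267 ≈ 3.7678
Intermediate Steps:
O(R) = 14
c = -3032 (c = -5 + (-2239 - 788) = -5 - 3027 = -3032)
(c + O(-58))/((-5)⁴ - 1426) = (-3032 + 14)/((-5)⁴ - 1426) = -3018/(625 - 1426) = -3018/(-801) = -3018*(-1/801) = 1006/267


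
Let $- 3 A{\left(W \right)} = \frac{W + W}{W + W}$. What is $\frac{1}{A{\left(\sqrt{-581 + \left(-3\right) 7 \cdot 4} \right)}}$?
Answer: $-3$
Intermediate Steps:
$A{\left(W \right)} = - \frac{1}{3}$ ($A{\left(W \right)} = - \frac{\left(W + W\right) \frac{1}{W + W}}{3} = - \frac{2 W \frac{1}{2 W}}{3} = \left(- \frac{1}{3}\right) 1 = - \frac{1}{3}$)
$\frac{1}{A{\left(\sqrt{-581 + \left(-3\right) 7 \cdot 4} \right)}} = \frac{1}{- \frac{1}{3}} = -3$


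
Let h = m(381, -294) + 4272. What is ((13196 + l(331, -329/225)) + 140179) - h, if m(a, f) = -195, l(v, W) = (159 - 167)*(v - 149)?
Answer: 147842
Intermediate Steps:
l(v, W) = 1192 - 8*v (l(v, W) = -8*(-149 + v) = 1192 - 8*v)
h = 4077 (h = -195 + 4272 = 4077)
((13196 + l(331, -329/225)) + 140179) - h = ((13196 + (1192 - 8*331)) + 140179) - 1*4077 = ((13196 + (1192 - 2648)) + 140179) - 4077 = ((13196 - 1456) + 140179) - 4077 = (11740 + 140179) - 4077 = 151919 - 4077 = 147842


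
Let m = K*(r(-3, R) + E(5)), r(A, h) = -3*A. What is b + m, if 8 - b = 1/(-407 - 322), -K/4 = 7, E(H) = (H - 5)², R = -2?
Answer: -177875/729 ≈ -244.00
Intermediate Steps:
E(H) = (-5 + H)²
K = -28 (K = -4*7 = -28)
m = -252 (m = -28*(-3*(-3) + (-5 + 5)²) = -28*(9 + 0²) = -28*(9 + 0) = -28*9 = -252)
b = 5833/729 (b = 8 - 1/(-407 - 322) = 8 - 1/(-729) = 8 - 1*(-1/729) = 8 + 1/729 = 5833/729 ≈ 8.0014)
b + m = 5833/729 - 252 = -177875/729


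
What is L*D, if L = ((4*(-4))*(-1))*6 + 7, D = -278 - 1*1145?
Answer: -146569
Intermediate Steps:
D = -1423 (D = -278 - 1145 = -1423)
L = 103 (L = -16*(-1)*6 + 7 = 16*6 + 7 = 96 + 7 = 103)
L*D = 103*(-1423) = -146569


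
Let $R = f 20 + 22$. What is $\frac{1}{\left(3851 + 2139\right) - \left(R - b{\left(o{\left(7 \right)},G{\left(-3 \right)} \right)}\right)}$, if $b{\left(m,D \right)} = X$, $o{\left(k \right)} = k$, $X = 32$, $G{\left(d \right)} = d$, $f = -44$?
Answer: $\frac{1}{6880} \approx 0.00014535$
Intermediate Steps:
$b{\left(m,D \right)} = 32$
$R = -858$ ($R = \left(-44\right) 20 + 22 = -880 + 22 = -858$)
$\frac{1}{\left(3851 + 2139\right) - \left(R - b{\left(o{\left(7 \right)},G{\left(-3 \right)} \right)}\right)} = \frac{1}{\left(3851 + 2139\right) + \left(32 - -858\right)} = \frac{1}{5990 + \left(32 + 858\right)} = \frac{1}{5990 + 890} = \frac{1}{6880}$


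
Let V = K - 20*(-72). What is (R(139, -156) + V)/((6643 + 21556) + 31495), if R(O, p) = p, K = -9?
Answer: 425/19898 ≈ 0.021359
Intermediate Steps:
V = 1431 (V = -9 - 20*(-72) = -9 + 1440 = 1431)
(R(139, -156) + V)/((6643 + 21556) + 31495) = (-156 + 1431)/((6643 + 21556) + 31495) = 1275/(28199 + 31495) = 1275/59694 = 1275*(1/59694) = 425/19898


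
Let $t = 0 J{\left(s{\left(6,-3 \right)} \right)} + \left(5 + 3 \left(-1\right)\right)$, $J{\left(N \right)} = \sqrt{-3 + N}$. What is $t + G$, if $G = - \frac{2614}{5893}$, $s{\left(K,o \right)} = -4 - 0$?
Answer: $\frac{9172}{5893} \approx 1.5564$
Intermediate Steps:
$s{\left(K,o \right)} = -4$ ($s{\left(K,o \right)} = -4 + 0 = -4$)
$G = - \frac{2614}{5893}$ ($G = \left(-2614\right) \frac{1}{5893} = - \frac{2614}{5893} \approx -0.44358$)
$t = 2$ ($t = 0 \sqrt{-3 - 4} + \left(5 + 3 \left(-1\right)\right) = 0 \sqrt{-7} + \left(5 - 3\right) = 0 i \sqrt{7} + 2 = 0 + 2 = 2$)
$t + G = 2 - \frac{2614}{5893} = \frac{9172}{5893}$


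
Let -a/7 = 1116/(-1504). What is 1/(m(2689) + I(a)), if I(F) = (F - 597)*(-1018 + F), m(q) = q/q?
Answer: 141376/84738714361 ≈ 1.6684e-6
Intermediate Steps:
m(q) = 1
a = 1953/376 (a = -7812/(-1504) = -7812*(-1)/1504 = -7*(-279/376) = 1953/376 ≈ 5.1941)
I(F) = (-1018 + F)*(-597 + F) (I(F) = (-597 + F)*(-1018 + F) = (-1018 + F)*(-597 + F))
1/(m(2689) + I(a)) = 1/(1 + (607746 + (1953/376)² - 1615*1953/376)) = 1/(1 + (607746 + 3814209/141376 - 3154095/376)) = 1/(1 + 84738572985/141376) = 1/(84738714361/141376) = 141376/84738714361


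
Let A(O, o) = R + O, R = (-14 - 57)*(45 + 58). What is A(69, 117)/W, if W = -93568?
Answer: 1811/23392 ≈ 0.077420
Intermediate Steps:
R = -7313 (R = -71*103 = -7313)
A(O, o) = -7313 + O
A(69, 117)/W = (-7313 + 69)/(-93568) = -7244*(-1/93568) = 1811/23392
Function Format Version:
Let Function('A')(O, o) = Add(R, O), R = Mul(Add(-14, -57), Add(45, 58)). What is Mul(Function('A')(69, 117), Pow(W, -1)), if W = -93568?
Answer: Rational(1811, 23392) ≈ 0.077420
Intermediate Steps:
R = -7313 (R = Mul(-71, 103) = -7313)
Function('A')(O, o) = Add(-7313, O)
Mul(Function('A')(69, 117), Pow(W, -1)) = Mul(Add(-7313, 69), Pow(-93568, -1)) = Mul(-7244, Rational(-1, 93568)) = Rational(1811, 23392)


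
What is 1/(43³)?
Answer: 1/79507 ≈ 1.2578e-5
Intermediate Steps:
1/(43³) = 1/79507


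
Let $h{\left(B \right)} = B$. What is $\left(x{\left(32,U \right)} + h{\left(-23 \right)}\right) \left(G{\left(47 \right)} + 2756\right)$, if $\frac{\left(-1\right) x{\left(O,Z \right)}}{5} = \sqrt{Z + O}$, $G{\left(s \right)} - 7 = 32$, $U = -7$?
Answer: $-134160$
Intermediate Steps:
$G{\left(s \right)} = 39$ ($G{\left(s \right)} = 7 + 32 = 39$)
$x{\left(O,Z \right)} = - 5 \sqrt{O + Z}$ ($x{\left(O,Z \right)} = - 5 \sqrt{Z + O} = - 5 \sqrt{O + Z}$)
$\left(x{\left(32,U \right)} + h{\left(-23 \right)}\right) \left(G{\left(47 \right)} + 2756\right) = \left(- 5 \sqrt{32 - 7} - 23\right) \left(39 + 2756\right) = \left(- 5 \sqrt{25} - 23\right) 2795 = \left(\left(-5\right) 5 - 23\right) 2795 = \left(-25 - 23\right) 2795 = \left(-48\right) 2795 = -134160$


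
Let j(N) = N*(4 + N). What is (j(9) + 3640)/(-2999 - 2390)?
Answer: -221/317 ≈ -0.69716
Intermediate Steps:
(j(9) + 3640)/(-2999 - 2390) = (9*(4 + 9) + 3640)/(-2999 - 2390) = (9*13 + 3640)/(-5389) = (117 + 3640)*(-1/5389) = 3757*(-1/5389) = -221/317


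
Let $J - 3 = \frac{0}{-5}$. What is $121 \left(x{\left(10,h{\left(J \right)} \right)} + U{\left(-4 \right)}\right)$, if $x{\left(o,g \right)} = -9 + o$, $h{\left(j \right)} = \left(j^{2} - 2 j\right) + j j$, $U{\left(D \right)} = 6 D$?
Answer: $-2783$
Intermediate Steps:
$J = 3$ ($J = 3 + \frac{0}{-5} = 3 + 0 \left(- \frac{1}{5}\right) = 3 + 0 = 3$)
$h{\left(j \right)} = - 2 j + 2 j^{2}$ ($h{\left(j \right)} = \left(j^{2} - 2 j\right) + j^{2} = - 2 j + 2 j^{2}$)
$121 \left(x{\left(10,h{\left(J \right)} \right)} + U{\left(-4 \right)}\right) = 121 \left(\left(-9 + 10\right) + 6 \left(-4\right)\right) = 121 \left(1 - 24\right) = 121 \left(-23\right) = -2783$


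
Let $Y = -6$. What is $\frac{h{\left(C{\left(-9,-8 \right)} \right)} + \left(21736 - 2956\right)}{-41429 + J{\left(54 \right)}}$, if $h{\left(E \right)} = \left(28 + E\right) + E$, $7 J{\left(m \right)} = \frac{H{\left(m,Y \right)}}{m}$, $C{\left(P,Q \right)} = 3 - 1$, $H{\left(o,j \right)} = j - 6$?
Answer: $- \frac{1185156}{2610029} \approx -0.45408$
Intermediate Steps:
$H{\left(o,j \right)} = -6 + j$
$C{\left(P,Q \right)} = 2$
$J{\left(m \right)} = - \frac{12}{7 m}$ ($J{\left(m \right)} = \frac{\left(-6 - 6\right) \frac{1}{m}}{7} = \frac{\left(-12\right) \frac{1}{m}}{7} = - \frac{12}{7 m}$)
$h{\left(E \right)} = 28 + 2 E$
$\frac{h{\left(C{\left(-9,-8 \right)} \right)} + \left(21736 - 2956\right)}{-41429 + J{\left(54 \right)}} = \frac{\left(28 + 2 \cdot 2\right) + \left(21736 - 2956\right)}{-41429 - \frac{12}{7 \cdot 54}} = \frac{\left(28 + 4\right) + 18780}{-41429 - \frac{2}{63}} = \frac{32 + 18780}{-41429 - \frac{2}{63}} = \frac{18812}{- \frac{2610029}{63}} = 18812 \left(- \frac{63}{2610029}\right) = - \frac{1185156}{2610029}$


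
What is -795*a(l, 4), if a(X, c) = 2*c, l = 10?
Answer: -6360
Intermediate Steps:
-795*a(l, 4) = -1590*4 = -795*8 = -6360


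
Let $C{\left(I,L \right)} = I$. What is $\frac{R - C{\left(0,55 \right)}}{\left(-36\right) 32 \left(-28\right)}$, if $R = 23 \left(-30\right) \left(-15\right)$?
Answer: $\frac{575}{1792} \approx 0.32087$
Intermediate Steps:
$R = 10350$ ($R = \left(-690\right) \left(-15\right) = 10350$)
$\frac{R - C{\left(0,55 \right)}}{\left(-36\right) 32 \left(-28\right)} = \frac{10350 - 0}{\left(-36\right) 32 \left(-28\right)} = \frac{10350 + 0}{\left(-1152\right) \left(-28\right)} = \frac{10350}{32256} = 10350 \cdot \frac{1}{32256} = \frac{575}{1792}$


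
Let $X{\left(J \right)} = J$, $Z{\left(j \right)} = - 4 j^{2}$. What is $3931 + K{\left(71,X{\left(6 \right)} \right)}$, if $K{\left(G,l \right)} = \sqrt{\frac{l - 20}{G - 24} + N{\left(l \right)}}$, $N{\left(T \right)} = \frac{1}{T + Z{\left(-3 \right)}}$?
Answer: $3931 + \frac{i \sqrt{658470}}{1410} \approx 3931.0 + 0.5755 i$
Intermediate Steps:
$N{\left(T \right)} = \frac{1}{-36 + T}$ ($N{\left(T \right)} = \frac{1}{T - 4 \left(-3\right)^{2}} = \frac{1}{T - 36} = \frac{1}{-36 + T}$)
$K{\left(G,l \right)} = \sqrt{\frac{1}{-36 + l} + \frac{-20 + l}{-24 + G}}$ ($K{\left(G,l \right)} = \sqrt{\frac{l - 20}{G - 24} + \frac{1}{-36 + l}} = \sqrt{\frac{-20 + l}{-24 + G} + \frac{1}{-36 + l}} = \sqrt{\frac{1}{-36 + l} + \frac{-20 + l}{-24 + G}}$)
$3931 + K{\left(71,X{\left(6 \right)} \right)} = 3931 + \sqrt{\frac{-24 + 71 + \left(-36 + 6\right) \left(-20 + 6\right)}{\left(-36 + 6\right) \left(-24 + 71\right)}} = 3931 + \sqrt{\frac{-24 + 71 - -420}{\left(-30\right) 47}} = 3931 + \sqrt{\left(- \frac{1}{30}\right) \frac{1}{47} \left(-24 + 71 + 420\right)} = 3931 + \sqrt{\left(- \frac{1}{30}\right) \frac{1}{47} \cdot 467} = 3931 + \sqrt{- \frac{467}{1410}} = 3931 + \frac{i \sqrt{658470}}{1410}$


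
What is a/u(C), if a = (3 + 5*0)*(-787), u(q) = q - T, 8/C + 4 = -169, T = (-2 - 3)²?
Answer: 408453/4333 ≈ 94.266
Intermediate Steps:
T = 25 (T = (-5)² = 25)
C = -8/173 (C = 8/(-4 - 169) = 8/(-173) = 8*(-1/173) = -8/173 ≈ -0.046243)
u(q) = -25 + q (u(q) = q - 1*25 = q - 25 = -25 + q)
a = -2361 (a = (3 + 0)*(-787) = 3*(-787) = -2361)
a/u(C) = -2361/(-25 - 8/173) = -2361/(-4333/173) = -2361*(-173/4333) = 408453/4333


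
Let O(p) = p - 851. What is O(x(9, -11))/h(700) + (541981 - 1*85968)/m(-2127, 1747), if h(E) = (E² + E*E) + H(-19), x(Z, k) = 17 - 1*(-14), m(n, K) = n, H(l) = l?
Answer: -446885819893/2084419587 ≈ -214.39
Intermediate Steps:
x(Z, k) = 31 (x(Z, k) = 17 + 14 = 31)
O(p) = -851 + p
h(E) = -19 + 2*E² (h(E) = (E² + E*E) - 19 = (E² + E²) - 19 = 2*E² - 19 = -19 + 2*E²)
O(x(9, -11))/h(700) + (541981 - 1*85968)/m(-2127, 1747) = (-851 + 31)/(-19 + 2*700²) + (541981 - 1*85968)/(-2127) = -820/(-19 + 2*490000) + (541981 - 85968)*(-1/2127) = -820/(-19 + 980000) + 456013*(-1/2127) = -820/979981 - 456013/2127 = -446885819893/2084419587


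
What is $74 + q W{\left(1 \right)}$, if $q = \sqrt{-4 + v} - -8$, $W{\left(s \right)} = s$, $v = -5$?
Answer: $82 + 3 i \approx 82.0 + 3.0 i$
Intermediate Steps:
$q = 8 + 3 i$ ($q = \sqrt{-4 - 5} - -8 = \sqrt{-9} + 8 = 3 i + 8 = 8 + 3 i \approx 8.0 + 3.0 i$)
$74 + q W{\left(1 \right)} = 74 + \left(8 + 3 i\right) 1 = 74 + \left(8 + 3 i\right) = 82 + 3 i$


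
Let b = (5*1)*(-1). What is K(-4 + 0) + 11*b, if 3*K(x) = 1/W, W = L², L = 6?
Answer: -5939/108 ≈ -54.991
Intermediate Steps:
b = -5 (b = 5*(-1) = -5)
W = 36 (W = 6² = 36)
K(x) = 1/108 (K(x) = (⅓)/36 = (⅓)*(1/36) = 1/108)
K(-4 + 0) + 11*b = 1/108 + 11*(-5) = 1/108 - 55 = -5939/108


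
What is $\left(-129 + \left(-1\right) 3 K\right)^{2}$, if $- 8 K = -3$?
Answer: $\frac{1083681}{64} \approx 16933.0$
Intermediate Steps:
$K = \frac{3}{8}$ ($K = \left(- \frac{1}{8}\right) \left(-3\right) = \frac{3}{8} \approx 0.375$)
$\left(-129 + \left(-1\right) 3 K\right)^{2} = \left(-129 + \left(-1\right) 3 \cdot \frac{3}{8}\right)^{2} = \left(-129 - \frac{9}{8}\right)^{2} = \left(- \frac{1041}{8}\right)^{2} = \frac{1083681}{64}$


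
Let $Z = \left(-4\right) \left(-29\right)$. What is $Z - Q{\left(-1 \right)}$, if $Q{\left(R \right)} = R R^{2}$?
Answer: $117$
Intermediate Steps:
$Q{\left(R \right)} = R^{3}$
$Z = 116$
$Z - Q{\left(-1 \right)} = 116 - \left(-1\right)^{3} = 116 - -1 = 116 + 1 = 117$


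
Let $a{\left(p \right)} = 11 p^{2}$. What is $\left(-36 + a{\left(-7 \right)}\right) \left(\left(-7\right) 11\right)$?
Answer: $-38731$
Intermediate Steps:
$\left(-36 + a{\left(-7 \right)}\right) \left(\left(-7\right) 11\right) = \left(-36 + 11 \left(-7\right)^{2}\right) \left(\left(-7\right) 11\right) = \left(-36 + 11 \cdot 49\right) \left(-77\right) = \left(-36 + 539\right) \left(-77\right) = 503 \left(-77\right) = -38731$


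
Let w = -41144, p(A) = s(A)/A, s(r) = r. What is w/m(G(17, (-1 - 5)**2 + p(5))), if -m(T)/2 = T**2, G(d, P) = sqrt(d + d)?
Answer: 10286/17 ≈ 605.06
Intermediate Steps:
p(A) = 1 (p(A) = A/A = 1)
G(d, P) = sqrt(2)*sqrt(d) (G(d, P) = sqrt(2*d) = sqrt(2)*sqrt(d))
m(T) = -2*T**2
w/m(G(17, (-1 - 5)**2 + p(5))) = -41144/((-2*(sqrt(2)*sqrt(17))**2)) = -41144/((-2*(sqrt(34))**2)) = -41144/((-2*34)) = -41144/(-68) = -41144*(-1/68) = 10286/17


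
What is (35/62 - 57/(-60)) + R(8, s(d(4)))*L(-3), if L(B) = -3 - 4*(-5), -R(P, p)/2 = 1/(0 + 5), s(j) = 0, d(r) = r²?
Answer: -3277/620 ≈ -5.2855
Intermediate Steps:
R(P, p) = -⅖ (R(P, p) = -2/(0 + 5) = -2/5 = -2*⅕ = -⅖)
L(B) = 17 (L(B) = -3 + 20 = 17)
(35/62 - 57/(-60)) + R(8, s(d(4)))*L(-3) = (35/62 - 57/(-60)) - ⅖*17 = (35*(1/62) - 57*(-1/60)) - 34/5 = (35/62 + 19/20) - 34/5 = 939/620 - 34/5 = -3277/620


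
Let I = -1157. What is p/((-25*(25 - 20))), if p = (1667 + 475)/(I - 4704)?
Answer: 2142/732625 ≈ 0.0029237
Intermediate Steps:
p = -2142/5861 (p = (1667 + 475)/(-1157 - 4704) = 2142/(-5861) = 2142*(-1/5861) = -2142/5861 ≈ -0.36547)
p/((-25*(25 - 20))) = -2142*(-1/(25*(25 - 20)))/5861 = -2142/(5861*((-25*5))) = -2142/5861/(-125) = -2142/5861*(-1/125) = 2142/732625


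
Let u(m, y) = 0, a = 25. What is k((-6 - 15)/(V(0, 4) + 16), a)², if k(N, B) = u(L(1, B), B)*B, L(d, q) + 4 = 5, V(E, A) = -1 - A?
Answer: 0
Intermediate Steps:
L(d, q) = 1 (L(d, q) = -4 + 5 = 1)
k(N, B) = 0 (k(N, B) = 0*B = 0)
k((-6 - 15)/(V(0, 4) + 16), a)² = 0² = 0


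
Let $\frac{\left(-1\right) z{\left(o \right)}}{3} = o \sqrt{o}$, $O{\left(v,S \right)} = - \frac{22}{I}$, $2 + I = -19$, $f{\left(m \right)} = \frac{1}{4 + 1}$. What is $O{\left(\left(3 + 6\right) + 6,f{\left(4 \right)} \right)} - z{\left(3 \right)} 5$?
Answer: $\frac{22}{21} + 45 \sqrt{3} \approx 78.99$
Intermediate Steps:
$f{\left(m \right)} = \frac{1}{5}$
$I = -21$ ($I = -2 - 19 = -21$)
$O{\left(v,S \right)} = \frac{22}{21}$ ($O{\left(v,S \right)} = - \frac{22}{-21} = \left(-22\right) \left(- \frac{1}{21}\right) = \frac{22}{21}$)
$z{\left(o \right)} = - 3 o^{\frac{3}{2}}$ ($z{\left(o \right)} = - 3 o \sqrt{o} = - 3 o^{\frac{3}{2}}$)
$O{\left(\left(3 + 6\right) + 6,f{\left(4 \right)} \right)} - z{\left(3 \right)} 5 = \frac{22}{21} - - 3 \cdot 3^{\frac{3}{2}} \cdot 5 = \frac{22}{21} - - 3 \cdot 3 \sqrt{3} \cdot 5 = \frac{22}{21} - - 9 \sqrt{3} \cdot 5 = \frac{22}{21} - - 45 \sqrt{3} = \frac{22}{21} + 45 \sqrt{3}$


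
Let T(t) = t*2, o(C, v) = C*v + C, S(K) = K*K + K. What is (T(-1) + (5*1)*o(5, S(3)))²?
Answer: 104329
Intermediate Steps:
S(K) = K + K² (S(K) = K² + K = K + K²)
o(C, v) = C + C*v
T(t) = 2*t
(T(-1) + (5*1)*o(5, S(3)))² = (2*(-1) + (5*1)*(5*(1 + 3*(1 + 3))))² = (-2 + 5*(5*(1 + 3*4)))² = (-2 + 5*(5*(1 + 12)))² = (-2 + 5*(5*13))² = (-2 + 5*65)² = (-2 + 325)² = 323² = 104329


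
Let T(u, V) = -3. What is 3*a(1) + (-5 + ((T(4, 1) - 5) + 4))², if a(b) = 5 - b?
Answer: 93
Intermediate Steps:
3*a(1) + (-5 + ((T(4, 1) - 5) + 4))² = 3*(5 - 1*1) + (-5 + ((-3 - 5) + 4))² = 3*(5 - 1) + (-5 + (-8 + 4))² = 3*4 + (-5 - 4)² = 12 + (-9)² = 12 + 81 = 93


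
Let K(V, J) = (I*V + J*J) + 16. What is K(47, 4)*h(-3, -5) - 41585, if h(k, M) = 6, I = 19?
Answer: -36035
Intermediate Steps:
K(V, J) = 16 + J² + 19*V (K(V, J) = (19*V + J*J) + 16 = (19*V + J²) + 16 = (J² + 19*V) + 16 = 16 + J² + 19*V)
K(47, 4)*h(-3, -5) - 41585 = (16 + 4² + 19*47)*6 - 41585 = (16 + 16 + 893)*6 - 41585 = 925*6 - 41585 = 5550 - 41585 = -36035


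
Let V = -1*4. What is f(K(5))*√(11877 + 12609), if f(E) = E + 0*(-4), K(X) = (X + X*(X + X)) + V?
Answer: 51*√24486 ≈ 7980.5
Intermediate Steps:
V = -4
K(X) = -4 + X + 2*X² (K(X) = (X + X*(X + X)) - 4 = (X + X*(2*X)) - 4 = (X + 2*X²) - 4 = -4 + X + 2*X²)
f(E) = E (f(E) = E + 0 = E)
f(K(5))*√(11877 + 12609) = (-4 + 5 + 2*5²)*√(11877 + 12609) = (-4 + 5 + 2*25)*√24486 = (-4 + 5 + 50)*√24486 = 51*√24486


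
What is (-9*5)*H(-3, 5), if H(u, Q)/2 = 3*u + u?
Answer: 1080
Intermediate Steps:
H(u, Q) = 8*u (H(u, Q) = 2*(3*u + u) = 2*(4*u) = 8*u)
(-9*5)*H(-3, 5) = (-9*5)*(8*(-3)) = -45*(-24) = 1080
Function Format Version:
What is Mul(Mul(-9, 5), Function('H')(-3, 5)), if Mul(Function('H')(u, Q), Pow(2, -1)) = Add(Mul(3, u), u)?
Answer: 1080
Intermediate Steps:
Function('H')(u, Q) = Mul(8, u) (Function('H')(u, Q) = Mul(2, Add(Mul(3, u), u)) = Mul(2, Mul(4, u)) = Mul(8, u))
Mul(Mul(-9, 5), Function('H')(-3, 5)) = Mul(Mul(-9, 5), Mul(8, -3)) = Mul(-45, -24) = 1080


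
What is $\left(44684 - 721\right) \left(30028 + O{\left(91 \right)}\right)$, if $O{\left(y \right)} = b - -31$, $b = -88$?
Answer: $1317615073$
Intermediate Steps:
$O{\left(y \right)} = -57$ ($O{\left(y \right)} = -88 - -31 = -88 + 31 = -57$)
$\left(44684 - 721\right) \left(30028 + O{\left(91 \right)}\right) = \left(44684 - 721\right) \left(30028 - 57\right) = 43963 \cdot 29971 = 1317615073$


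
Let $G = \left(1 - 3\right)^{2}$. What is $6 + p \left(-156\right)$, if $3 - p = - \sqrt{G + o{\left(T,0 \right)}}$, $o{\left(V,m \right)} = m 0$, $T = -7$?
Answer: $-774$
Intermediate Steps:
$o{\left(V,m \right)} = 0$
$G = 4$ ($G = \left(-2\right)^{2} = 4$)
$p = 5$ ($p = 3 - - \sqrt{4 + 0} = 3 - - \sqrt{4} = 3 - \left(-1\right) 2 = 3 - -2 = 3 + 2 = 5$)
$6 + p \left(-156\right) = 6 + 5 \left(-156\right) = 6 - 780 = -774$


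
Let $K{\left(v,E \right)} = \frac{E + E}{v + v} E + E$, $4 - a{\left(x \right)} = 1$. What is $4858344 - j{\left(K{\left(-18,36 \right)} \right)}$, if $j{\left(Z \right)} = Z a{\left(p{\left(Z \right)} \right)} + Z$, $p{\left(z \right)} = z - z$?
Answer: $4858488$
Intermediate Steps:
$p{\left(z \right)} = 0$
$a{\left(x \right)} = 3$ ($a{\left(x \right)} = 4 - 1 = 3$)
$K{\left(v,E \right)} = E + \frac{E^{2}}{v}$ ($K{\left(v,E \right)} = \frac{2 E}{2 v} E + E = 2 E \frac{1}{2 v} E + E = \frac{E}{v} E + E = \frac{E^{2}}{v} + E = E + \frac{E^{2}}{v}$)
$j{\left(Z \right)} = 4 Z$ ($j{\left(Z \right)} = Z 3 + Z = 3 Z + Z = 4 Z$)
$4858344 - j{\left(K{\left(-18,36 \right)} \right)} = 4858344 - 4 \frac{36 \left(36 - 18\right)}{-18} = 4858344 - 4 \cdot 36 \left(- \frac{1}{18}\right) 18 = 4858344 - 4 \left(-36\right) = 4858344 - -144 = 4858344 + 144 = 4858488$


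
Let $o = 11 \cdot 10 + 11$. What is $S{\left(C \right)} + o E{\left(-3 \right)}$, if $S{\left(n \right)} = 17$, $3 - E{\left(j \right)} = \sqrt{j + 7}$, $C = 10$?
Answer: $138$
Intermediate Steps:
$E{\left(j \right)} = 3 - \sqrt{7 + j}$ ($E{\left(j \right)} = 3 - \sqrt{j + 7} = 3 - \sqrt{7 + j}$)
$o = 121$ ($o = 110 + 11 = 121$)
$S{\left(C \right)} + o E{\left(-3 \right)} = 17 + 121 \left(3 - \sqrt{7 - 3}\right) = 17 + 121 \left(3 - \sqrt{4}\right) = 17 + 121 \left(3 - 2\right) = 17 + 121 \cdot 1 = 17 + 121 = 138$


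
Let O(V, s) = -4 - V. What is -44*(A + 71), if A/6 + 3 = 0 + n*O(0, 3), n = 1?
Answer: -1276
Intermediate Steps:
A = -42 (A = -18 + 6*(0 + 1*(-4 - 1*0)) = -18 + 6*(0 + 1*(-4 + 0)) = -18 + 6*(0 + 1*(-4)) = -18 + 6*(0 - 4) = -18 + 6*(-4) = -18 - 24 = -42)
-44*(A + 71) = -44*(-42 + 71) = -44*29 = -1276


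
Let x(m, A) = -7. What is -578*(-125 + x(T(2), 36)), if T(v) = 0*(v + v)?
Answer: 76296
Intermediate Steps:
T(v) = 0 (T(v) = 0*(2*v) = 0)
-578*(-125 + x(T(2), 36)) = -578*(-125 - 7) = -578*(-132) = 76296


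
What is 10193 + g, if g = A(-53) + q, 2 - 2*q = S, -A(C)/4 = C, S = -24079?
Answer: 44891/2 ≈ 22446.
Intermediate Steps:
A(C) = -4*C
q = 24081/2 (q = 1 - 1/2*(-24079) = 1 + 24079/2 = 24081/2 ≈ 12041.)
g = 24505/2 (g = -4*(-53) + 24081/2 = 212 + 24081/2 = 24505/2 ≈ 12253.)
10193 + g = 10193 + 24505/2 = 44891/2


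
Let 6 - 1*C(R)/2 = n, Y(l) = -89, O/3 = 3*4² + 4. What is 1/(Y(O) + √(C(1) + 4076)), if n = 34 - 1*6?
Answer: -89/3889 - 24*√7/3889 ≈ -0.039213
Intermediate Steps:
O = 156 (O = 3*(3*4² + 4) = 3*(3*16 + 4) = 3*(48 + 4) = 3*52 = 156)
n = 28 (n = 34 - 6 = 28)
C(R) = -44 (C(R) = 12 - 2*28 = 12 - 56 = -44)
1/(Y(O) + √(C(1) + 4076)) = 1/(-89 + √(-44 + 4076)) = 1/(-89 + √4032) = 1/(-89 + 24*√7)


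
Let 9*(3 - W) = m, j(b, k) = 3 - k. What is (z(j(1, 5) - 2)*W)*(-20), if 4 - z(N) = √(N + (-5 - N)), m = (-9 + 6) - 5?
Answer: -2800/9 + 700*I*√5/9 ≈ -311.11 + 173.92*I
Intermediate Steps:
m = -8 (m = -3 - 5 = -8)
W = 35/9 (W = 3 - ⅑*(-8) = 3 + 8/9 = 35/9 ≈ 3.8889)
z(N) = 4 - I*√5 (z(N) = 4 - √(N + (-5 - N)) = 4 - √(-5) = 4 - I*√5)
(z(j(1, 5) - 2)*W)*(-20) = ((4 - I*√5)*(35/9))*(-20) = (140/9 - 35*I*√5/9)*(-20) = -2800/9 + 700*I*√5/9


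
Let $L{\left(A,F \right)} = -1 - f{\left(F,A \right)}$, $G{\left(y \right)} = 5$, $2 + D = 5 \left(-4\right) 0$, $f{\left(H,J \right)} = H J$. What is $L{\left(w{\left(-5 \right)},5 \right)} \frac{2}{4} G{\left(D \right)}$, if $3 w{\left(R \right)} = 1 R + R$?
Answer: $\frac{235}{6} \approx 39.167$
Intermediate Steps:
$D = -2$ ($D = -2 + 5 \left(-4\right) 0 = -2 - 0 = -2 + 0 = -2$)
$w{\left(R \right)} = \frac{2 R}{3}$ ($w{\left(R \right)} = \frac{1 R + R}{3} = \frac{R + R}{3} = \frac{2 R}{3}$)
$L{\left(A,F \right)} = -1 - A F$ ($L{\left(A,F \right)} = -1 - F A = -1 - A F$)
$L{\left(w{\left(-5 \right)},5 \right)} \frac{2}{4} G{\left(D \right)} = \left(-1 - \frac{2}{3} \left(-5\right) 5\right) \frac{2}{4} \cdot 5 = \left(-1 - \left(- \frac{10}{3}\right) 5\right) 2 \cdot \frac{1}{4} \cdot 5 = \left(-1 + \frac{50}{3}\right) \frac{1}{2} \cdot 5 = \frac{47}{3} \cdot \frac{1}{2} \cdot 5 = \frac{47}{6} \cdot 5 = \frac{235}{6}$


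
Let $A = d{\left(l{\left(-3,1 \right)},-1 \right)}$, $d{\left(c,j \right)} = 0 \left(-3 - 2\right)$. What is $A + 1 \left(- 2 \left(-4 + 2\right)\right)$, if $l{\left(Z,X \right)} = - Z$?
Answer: $4$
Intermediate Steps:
$d{\left(c,j \right)} = 0$ ($d{\left(c,j \right)} = 0 \left(-5\right) = 0$)
$A = 0$
$A + 1 \left(- 2 \left(-4 + 2\right)\right) = 0 + 1 \left(- 2 \left(-4 + 2\right)\right) = 0 + 1 \left(\left(-2\right) \left(-2\right)\right) = 0 + 1 \cdot 4 = 0 + 4 = 4$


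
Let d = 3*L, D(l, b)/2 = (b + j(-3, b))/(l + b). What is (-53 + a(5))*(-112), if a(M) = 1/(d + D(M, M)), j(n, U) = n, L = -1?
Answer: 77728/13 ≈ 5979.1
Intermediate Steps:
D(l, b) = 2*(-3 + b)/(b + l) (D(l, b) = 2*((b - 3)/(l + b)) = 2*((-3 + b)/(b + l)) = 2*(-3 + b)/(b + l))
d = -3 (d = 3*(-1) = -3)
a(M) = 1/(-3 + (-3 + M)/M) (a(M) = 1/(-3 + 2*(-3 + M)/(M + M)) = 1/(-3 + 2*(-3 + M)/((2*M))) = 1/(-3 + 2*(1/(2*M))*(-3 + M)) = 1/(-3 + (-3 + M)/M))
(-53 + a(5))*(-112) = (-53 + 5/(-3 - 2*5))*(-112) = (-53 + 5/(-3 - 10))*(-112) = (-53 + 5/(-13))*(-112) = (-53 + 5*(-1/13))*(-112) = (-53 - 5/13)*(-112) = -694/13*(-112) = 77728/13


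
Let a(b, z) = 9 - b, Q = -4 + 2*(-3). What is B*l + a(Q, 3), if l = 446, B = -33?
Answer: -14699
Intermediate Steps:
Q = -10 (Q = -4 - 6 = -10)
B*l + a(Q, 3) = -33*446 + (9 - 1*(-10)) = -14718 + (9 + 10) = -14718 + 19 = -14699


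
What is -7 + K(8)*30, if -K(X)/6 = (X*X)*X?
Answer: -92167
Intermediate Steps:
K(X) = -6*X³ (K(X) = -6*X*X*X = -6*X²*X = -6*X³)
-7 + K(8)*30 = -7 - 6*8³*30 = -7 - 6*512*30 = -7 - 3072*30 = -7 - 92160 = -92167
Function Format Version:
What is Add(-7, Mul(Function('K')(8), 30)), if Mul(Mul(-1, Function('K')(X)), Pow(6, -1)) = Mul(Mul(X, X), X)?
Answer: -92167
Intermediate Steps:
Function('K')(X) = Mul(-6, Pow(X, 3)) (Function('K')(X) = Mul(-6, Mul(Mul(X, X), X)) = Mul(-6, Mul(Pow(X, 2), X)) = Mul(-6, Pow(X, 3)))
Add(-7, Mul(Function('K')(8), 30)) = Add(-7, Mul(Mul(-6, Pow(8, 3)), 30)) = Add(-7, Mul(Mul(-6, 512), 30)) = Add(-7, Mul(-3072, 30)) = Add(-7, -92160) = -92167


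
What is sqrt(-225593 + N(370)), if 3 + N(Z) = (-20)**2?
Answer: 2*I*sqrt(56299) ≈ 474.55*I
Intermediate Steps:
N(Z) = 397 (N(Z) = -3 + (-20)**2 = -3 + 400 = 397)
sqrt(-225593 + N(370)) = sqrt(-225593 + 397) = sqrt(-225196) = 2*I*sqrt(56299)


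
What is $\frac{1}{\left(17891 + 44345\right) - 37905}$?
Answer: $\frac{1}{24331} \approx 4.11 \cdot 10^{-5}$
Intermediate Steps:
$\frac{1}{\left(17891 + 44345\right) - 37905} = \frac{1}{62236 + \left(-40797 + 2892\right)} = \frac{1}{62236 - 37905} = \frac{1}{24331}$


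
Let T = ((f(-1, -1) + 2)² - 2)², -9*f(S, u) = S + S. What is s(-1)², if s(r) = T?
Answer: 3208542736/43046721 ≈ 74.536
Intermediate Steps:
f(S, u) = -2*S/9 (f(S, u) = -(S + S)/9 = -2*S/9)
T = 56644/6561 (T = ((-2/9*(-1) + 2)² - 2)² = ((2/9 + 2)² - 2)² = ((20/9)² - 2)² = (400/81 - 2)² = (238/81)² = 56644/6561 ≈ 8.6334)
s(r) = 56644/6561
s(-1)² = (56644/6561)² = 3208542736/43046721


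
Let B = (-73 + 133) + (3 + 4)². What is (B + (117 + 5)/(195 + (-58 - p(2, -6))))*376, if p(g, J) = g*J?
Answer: 6152488/149 ≈ 41292.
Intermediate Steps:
p(g, J) = J*g
B = 109 (B = 60 + 7² = 60 + 49 = 109)
(B + (117 + 5)/(195 + (-58 - p(2, -6))))*376 = (109 + (117 + 5)/(195 + (-58 - (-6)*2)))*376 = (109 + 122/(195 + (-58 - 1*(-12))))*376 = (109 + 122/(195 + (-58 + 12)))*376 = (109 + 122/(195 - 46))*376 = (109 + 122/149)*376 = (16363/149)*376 = 6152488/149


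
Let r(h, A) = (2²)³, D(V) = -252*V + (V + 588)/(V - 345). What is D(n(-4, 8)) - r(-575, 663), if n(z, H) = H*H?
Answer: -4550604/281 ≈ -16194.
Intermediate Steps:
n(z, H) = H²
D(V) = -252*V + (588 + V)/(-345 + V)
r(h, A) = 64 (r(h, A) = 4³ = 64)
D(n(-4, 8)) - r(-575, 663) = (588 - 252*(8²)² + 86941*8²)/(-345 + 8²) - 1*64 = (588 - 252*64² + 86941*64)/(-345 + 64) - 64 = (588 - 252*4096 + 5564224)/(-281) - 64 = -(588 - 1032192 + 5564224)/281 - 64 = -1/281*4532620 - 64 = -4532620/281 - 64 = -4550604/281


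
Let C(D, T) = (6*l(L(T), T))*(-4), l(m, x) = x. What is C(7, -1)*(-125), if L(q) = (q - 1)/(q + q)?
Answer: -3000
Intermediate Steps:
L(q) = (-1 + q)/(2*q) (L(q) = (-1 + q)/((2*q)) = (-1 + q)*(1/(2*q)) = (-1 + q)/(2*q))
C(D, T) = -24*T (C(D, T) = (6*T)*(-4) = -24*T)
C(7, -1)*(-125) = -24*(-1)*(-125) = 24*(-125) = -3000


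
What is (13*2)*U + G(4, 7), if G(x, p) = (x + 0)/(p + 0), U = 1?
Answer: 186/7 ≈ 26.571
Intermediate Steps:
G(x, p) = x/p
(13*2)*U + G(4, 7) = (13*2)*1 + 4/7 = 26*1 + 4*(⅐) = 26 + 4/7 = 186/7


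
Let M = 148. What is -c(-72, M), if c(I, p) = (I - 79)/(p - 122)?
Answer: 151/26 ≈ 5.8077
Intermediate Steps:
c(I, p) = (-79 + I)/(-122 + p)
-c(-72, M) = -(-79 - 72)/(-122 + 148) = -(-151)/26 = -1*(-151/26) = 151/26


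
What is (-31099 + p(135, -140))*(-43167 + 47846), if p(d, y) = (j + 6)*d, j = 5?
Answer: -138563906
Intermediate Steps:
p(d, y) = 11*d (p(d, y) = (5 + 6)*d = 11*d)
(-31099 + p(135, -140))*(-43167 + 47846) = (-31099 + 11*135)*(-43167 + 47846) = (-31099 + 1485)*4679 = -29614*4679 = -138563906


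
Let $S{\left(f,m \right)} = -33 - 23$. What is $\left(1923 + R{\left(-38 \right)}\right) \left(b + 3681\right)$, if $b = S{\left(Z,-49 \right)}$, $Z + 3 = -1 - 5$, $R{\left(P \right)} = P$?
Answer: $6833125$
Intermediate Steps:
$Z = -9$ ($Z = -3 - 6 = -9$)
$S{\left(f,m \right)} = -56$ ($S{\left(f,m \right)} = -33 - 23 = -56$)
$b = -56$
$\left(1923 + R{\left(-38 \right)}\right) \left(b + 3681\right) = \left(1923 - 38\right) \left(-56 + 3681\right) = 1885 \cdot 3625 = 6833125$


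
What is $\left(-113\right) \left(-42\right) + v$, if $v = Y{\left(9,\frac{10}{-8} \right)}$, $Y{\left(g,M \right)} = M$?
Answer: $\frac{18979}{4} \approx 4744.8$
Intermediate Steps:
$v = - \frac{5}{4}$ ($v = \frac{10}{-8} = 10 \left(- \frac{1}{8}\right) = - \frac{5}{4} \approx -1.25$)
$\left(-113\right) \left(-42\right) + v = \left(-113\right) \left(-42\right) - \frac{5}{4} = 4746 - \frac{5}{4} = \frac{18979}{4}$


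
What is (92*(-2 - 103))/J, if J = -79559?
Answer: 9660/79559 ≈ 0.12142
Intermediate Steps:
(92*(-2 - 103))/J = (92*(-2 - 103))/(-79559) = (92*(-105))*(-1/79559) = -9660*(-1/79559) = 9660/79559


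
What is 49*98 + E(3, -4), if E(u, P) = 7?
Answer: 4809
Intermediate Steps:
49*98 + E(3, -4) = 49*98 + 7 = 4802 + 7 = 4809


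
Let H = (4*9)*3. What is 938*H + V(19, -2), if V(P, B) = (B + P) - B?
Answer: 101323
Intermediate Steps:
V(P, B) = P
H = 108 (H = 36*3 = 108)
938*H + V(19, -2) = 938*108 + 19 = 101304 + 19 = 101323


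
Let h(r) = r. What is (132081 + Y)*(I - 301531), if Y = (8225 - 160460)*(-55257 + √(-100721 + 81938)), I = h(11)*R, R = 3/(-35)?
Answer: -88778949844380168/35 + 963978021738*I*√2087/7 ≈ -2.5365e+15 + 6.2912e+12*I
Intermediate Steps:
R = -3/35 (R = 3*(-1/35) = -3/35 ≈ -0.085714)
I = -33/35 (I = 11*(-3/35) = -33/35 ≈ -0.94286)
Y = 8412049395 - 456705*I*√2087 (Y = -152235*(-55257 + √(-18783)) = -152235*(-55257 + 3*I*√2087) = 8412049395 - 456705*I*√2087 ≈ 8.412e+9 - 2.0864e+7*I)
(132081 + Y)*(I - 301531) = (132081 + (8412049395 - 456705*I*√2087))*(-33/35 - 301531) = (8412181476 - 456705*I*√2087)*(-10553618/35) = -88778949844380168/35 + 963978021738*I*√2087/7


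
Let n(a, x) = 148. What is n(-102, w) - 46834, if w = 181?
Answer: -46686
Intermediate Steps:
n(-102, w) - 46834 = 148 - 46834 = -46686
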